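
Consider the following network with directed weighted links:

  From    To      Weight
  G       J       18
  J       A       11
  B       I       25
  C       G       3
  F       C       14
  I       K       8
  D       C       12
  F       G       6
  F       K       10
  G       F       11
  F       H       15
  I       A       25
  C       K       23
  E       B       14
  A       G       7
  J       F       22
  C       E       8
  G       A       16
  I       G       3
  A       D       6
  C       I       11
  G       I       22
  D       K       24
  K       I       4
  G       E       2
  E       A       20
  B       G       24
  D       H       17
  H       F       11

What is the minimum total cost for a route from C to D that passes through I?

36

Shortest C→I: C–I = 11
Shortest I→D: I–G–A–D = 25
Total via I: 11 + 25 = 36.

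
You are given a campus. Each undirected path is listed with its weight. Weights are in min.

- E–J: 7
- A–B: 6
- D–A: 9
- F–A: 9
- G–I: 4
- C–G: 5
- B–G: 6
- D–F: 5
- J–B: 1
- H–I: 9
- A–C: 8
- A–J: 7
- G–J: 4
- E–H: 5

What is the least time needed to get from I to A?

Compare a few routes:
I–G–B–A: 4+6+6 = 16
I–G–C–A: 4+5+8 = 17
I–G–B–J–A: 4+6+1+7 = 18
I–G–J–A: 4+4+7 = 15
The minimum is 15 min via I–G–J–A.

15 min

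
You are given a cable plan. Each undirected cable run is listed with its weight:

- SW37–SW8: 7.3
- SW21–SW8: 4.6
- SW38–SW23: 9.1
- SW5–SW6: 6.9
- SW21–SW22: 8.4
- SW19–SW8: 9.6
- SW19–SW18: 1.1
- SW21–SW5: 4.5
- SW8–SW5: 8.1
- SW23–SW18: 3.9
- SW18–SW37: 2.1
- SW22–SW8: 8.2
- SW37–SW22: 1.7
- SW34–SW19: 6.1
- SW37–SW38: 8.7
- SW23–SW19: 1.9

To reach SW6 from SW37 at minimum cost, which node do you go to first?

Compare a few routes:
SW37–SW22–SW21–SW5–SW6: 1.7+8.4+4.5+6.9 = 21.5
SW37–SW22–SW8–SW5–SW6: 1.7+8.2+8.1+6.9 = 24.9
SW37–SW8–SW5–SW6: 7.3+8.1+6.9 = 22.3
SW37–SW8–SW21–SW5–SW6: 7.3+4.6+4.5+6.9 = 23.3
The minimum is 21.5 via SW37–SW22–SW21–SW5–SW6.
So from SW37 the first move is to SW22.

SW22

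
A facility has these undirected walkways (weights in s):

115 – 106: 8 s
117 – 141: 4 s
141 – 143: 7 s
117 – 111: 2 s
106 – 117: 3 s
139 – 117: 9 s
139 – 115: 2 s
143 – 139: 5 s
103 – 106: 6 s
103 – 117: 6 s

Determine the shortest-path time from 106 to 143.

Running Dijkstra from 106:
106: 0
117: 3  (via 106)
111: 5  (via 117)
103: 6  (via 106)
141: 7  (via 117)
115: 8  (via 106)
139: 10  (via 115)
143: 14  (via 141)
Shortest route: 106 → 117 → 141 → 143 = 14 s.

14 s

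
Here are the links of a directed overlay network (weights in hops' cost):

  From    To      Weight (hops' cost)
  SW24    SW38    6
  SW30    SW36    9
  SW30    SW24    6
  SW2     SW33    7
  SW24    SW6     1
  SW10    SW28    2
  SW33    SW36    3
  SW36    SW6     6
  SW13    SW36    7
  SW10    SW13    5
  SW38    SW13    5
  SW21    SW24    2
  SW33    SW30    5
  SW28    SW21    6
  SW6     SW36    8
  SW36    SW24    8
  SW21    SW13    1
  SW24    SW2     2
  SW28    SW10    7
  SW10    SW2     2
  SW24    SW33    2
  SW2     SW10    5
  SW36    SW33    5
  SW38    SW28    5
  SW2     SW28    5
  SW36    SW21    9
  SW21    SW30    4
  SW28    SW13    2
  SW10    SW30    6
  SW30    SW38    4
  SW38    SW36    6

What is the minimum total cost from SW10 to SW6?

Running Dijkstra from SW10:
SW10: 0
SW2: 2  (via SW10)
SW28: 2  (via SW10)
SW13: 4  (via SW28)
SW30: 6  (via SW10)
SW21: 8  (via SW28)
SW33: 9  (via SW2)
SW24: 10  (via SW21)
SW38: 10  (via SW30)
SW36: 11  (via SW13)
SW6: 11  (via SW24)
Shortest route: SW10 → SW28 → SW21 → SW24 → SW6 = 11 hops' cost.

11 hops' cost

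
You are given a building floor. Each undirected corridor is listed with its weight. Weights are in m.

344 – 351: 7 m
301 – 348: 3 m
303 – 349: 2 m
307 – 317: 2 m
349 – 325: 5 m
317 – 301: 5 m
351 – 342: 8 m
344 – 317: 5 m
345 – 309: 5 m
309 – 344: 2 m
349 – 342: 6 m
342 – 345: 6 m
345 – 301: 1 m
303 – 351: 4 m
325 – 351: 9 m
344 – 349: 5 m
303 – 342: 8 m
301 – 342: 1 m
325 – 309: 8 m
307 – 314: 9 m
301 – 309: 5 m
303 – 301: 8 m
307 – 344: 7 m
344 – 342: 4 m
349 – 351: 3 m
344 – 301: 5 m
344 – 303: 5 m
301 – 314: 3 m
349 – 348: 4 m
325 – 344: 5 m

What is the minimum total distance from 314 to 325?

Running Dijkstra from 314:
314: 0
301: 3  (via 314)
342: 4  (via 301)
345: 4  (via 301)
348: 6  (via 301)
317: 8  (via 301)
344: 8  (via 301)
309: 8  (via 301)
307: 9  (via 314)
349: 10  (via 342)
303: 11  (via 301)
351: 12  (via 342)
325: 13  (via 344)
Shortest route: 314 → 301 → 344 → 325 = 13 m.

13 m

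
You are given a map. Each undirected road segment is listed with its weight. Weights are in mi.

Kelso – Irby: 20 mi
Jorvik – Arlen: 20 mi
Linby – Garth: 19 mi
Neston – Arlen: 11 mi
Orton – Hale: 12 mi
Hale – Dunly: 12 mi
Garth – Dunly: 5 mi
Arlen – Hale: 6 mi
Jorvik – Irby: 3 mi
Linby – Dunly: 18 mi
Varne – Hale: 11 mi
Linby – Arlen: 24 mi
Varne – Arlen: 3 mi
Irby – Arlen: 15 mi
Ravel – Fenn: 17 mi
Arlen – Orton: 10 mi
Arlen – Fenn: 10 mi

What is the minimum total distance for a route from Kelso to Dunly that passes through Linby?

77 mi

Best Kelso to Linby: Kelso → Irby → Arlen → Linby costing 59
Best Linby to Dunly: Linby → Dunly costing 18
Total via Linby: 59 + 18 = 77 mi.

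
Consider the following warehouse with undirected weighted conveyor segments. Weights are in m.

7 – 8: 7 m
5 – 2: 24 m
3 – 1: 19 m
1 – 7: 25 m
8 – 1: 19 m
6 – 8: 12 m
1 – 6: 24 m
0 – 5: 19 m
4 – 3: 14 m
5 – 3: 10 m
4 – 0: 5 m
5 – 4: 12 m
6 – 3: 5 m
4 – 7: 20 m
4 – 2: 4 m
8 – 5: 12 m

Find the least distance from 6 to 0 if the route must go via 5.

Best 6 to 5: 6–3–5 costing 15
Shortest 5→0: 5–4–0 = 17
Total via 5: 15 + 17 = 32 m.

32 m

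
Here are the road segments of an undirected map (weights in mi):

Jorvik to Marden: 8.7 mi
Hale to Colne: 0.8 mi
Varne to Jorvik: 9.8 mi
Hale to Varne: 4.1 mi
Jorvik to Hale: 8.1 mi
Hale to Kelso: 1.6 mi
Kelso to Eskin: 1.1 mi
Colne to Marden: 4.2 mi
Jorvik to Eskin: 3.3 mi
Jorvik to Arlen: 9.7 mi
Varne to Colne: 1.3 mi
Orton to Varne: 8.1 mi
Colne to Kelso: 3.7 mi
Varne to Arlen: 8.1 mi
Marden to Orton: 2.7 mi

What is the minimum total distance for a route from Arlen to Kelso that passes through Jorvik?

14.1 mi

Best Arlen to Jorvik: Arlen → Jorvik costing 9.7
Best Jorvik to Kelso: Jorvik → Eskin → Kelso costing 4.4
Total via Jorvik: 9.7 + 4.4 = 14.1 mi.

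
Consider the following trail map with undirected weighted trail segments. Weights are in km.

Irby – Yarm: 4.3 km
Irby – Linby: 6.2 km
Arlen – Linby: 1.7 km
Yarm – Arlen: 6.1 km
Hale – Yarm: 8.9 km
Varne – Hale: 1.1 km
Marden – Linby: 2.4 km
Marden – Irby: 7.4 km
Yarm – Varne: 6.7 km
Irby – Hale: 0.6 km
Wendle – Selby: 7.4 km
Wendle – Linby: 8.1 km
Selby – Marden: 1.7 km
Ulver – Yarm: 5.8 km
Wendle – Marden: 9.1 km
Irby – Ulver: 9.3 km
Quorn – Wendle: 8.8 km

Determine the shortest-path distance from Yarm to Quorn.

24.7 km

Enumerating some paths:
Yarm - Arlen - Linby - Marden - Selby - Wendle - Quorn: 6.1+1.7+2.4+1.7+7.4+8.8 = 28.1
Yarm - Arlen - Linby - Wendle - Quorn: 6.1+1.7+8.1+8.8 = 24.7
Yarm - Irby - Linby - Wendle - Quorn: 4.3+6.2+8.1+8.8 = 27.4
Yarm - Arlen - Linby - Marden - Wendle - Quorn: 6.1+1.7+2.4+9.1+8.8 = 28.1
Cheapest is Yarm - Arlen - Linby - Wendle - Quorn at 24.7 km.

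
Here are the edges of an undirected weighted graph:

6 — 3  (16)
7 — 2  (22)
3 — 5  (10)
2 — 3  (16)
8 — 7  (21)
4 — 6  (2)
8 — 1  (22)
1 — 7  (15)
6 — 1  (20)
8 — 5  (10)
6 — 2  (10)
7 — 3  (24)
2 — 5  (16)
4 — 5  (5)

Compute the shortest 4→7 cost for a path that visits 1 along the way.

Best 4 to 1: 4 → 6 → 1 costing 22
Best 1 to 7: 1 → 7 costing 15
Total via 1: 22 + 15 = 37.

37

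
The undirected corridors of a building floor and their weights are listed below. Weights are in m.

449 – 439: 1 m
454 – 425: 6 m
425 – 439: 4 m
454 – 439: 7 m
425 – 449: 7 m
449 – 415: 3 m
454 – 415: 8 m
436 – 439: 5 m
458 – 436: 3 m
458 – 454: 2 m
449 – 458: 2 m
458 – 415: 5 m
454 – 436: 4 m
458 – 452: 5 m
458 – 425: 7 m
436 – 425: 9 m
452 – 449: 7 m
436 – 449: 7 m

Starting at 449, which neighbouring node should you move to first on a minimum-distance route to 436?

Enumerating some paths:
449 → 458 → 436: 2+3 = 5
449 → 439 → 436: 1+5 = 6
The minimum is 5 m via 449 → 458 → 436.
So from 449 the first move is to 458.

458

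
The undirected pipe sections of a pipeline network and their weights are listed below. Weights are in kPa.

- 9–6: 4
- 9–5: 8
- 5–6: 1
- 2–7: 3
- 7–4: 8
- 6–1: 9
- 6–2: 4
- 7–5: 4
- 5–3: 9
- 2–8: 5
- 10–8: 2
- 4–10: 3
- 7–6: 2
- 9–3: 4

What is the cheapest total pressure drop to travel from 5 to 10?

12 kPa

Running Dijkstra from 5:
5: 0
6: 1  (via 5)
7: 3  (via 6)
2: 5  (via 6)
9: 5  (via 6)
3: 9  (via 5)
1: 10  (via 6)
8: 10  (via 2)
4: 11  (via 7)
10: 12  (via 8)
Shortest route: 5 → 6 → 2 → 8 → 10 = 12 kPa.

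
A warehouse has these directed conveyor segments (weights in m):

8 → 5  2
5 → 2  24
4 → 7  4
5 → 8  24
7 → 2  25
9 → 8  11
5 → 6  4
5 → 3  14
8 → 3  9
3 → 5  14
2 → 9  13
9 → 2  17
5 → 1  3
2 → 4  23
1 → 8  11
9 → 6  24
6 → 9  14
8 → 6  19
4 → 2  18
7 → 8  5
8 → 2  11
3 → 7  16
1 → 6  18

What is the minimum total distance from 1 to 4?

Running Dijkstra from 1:
1: 0
8: 11  (via 1)
5: 13  (via 8)
6: 17  (via 5)
3: 20  (via 8)
2: 22  (via 8)
9: 31  (via 6)
7: 36  (via 3)
4: 45  (via 2)
Shortest route: 1–8–2–4 = 45 m.

45 m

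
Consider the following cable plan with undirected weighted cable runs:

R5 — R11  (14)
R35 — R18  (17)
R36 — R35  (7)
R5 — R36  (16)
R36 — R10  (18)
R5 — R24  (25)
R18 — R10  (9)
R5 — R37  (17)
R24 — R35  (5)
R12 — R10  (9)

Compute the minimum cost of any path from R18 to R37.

Candidate routes:
R18–R35–R24–R5–R37: 17+5+25+17 = 64
R18–R35–R36–R5–R37: 17+7+16+17 = 57
R18–R10–R36–R35–R24–R5–R37: 9+18+7+5+25+17 = 81
R18–R10–R36–R5–R37: 9+18+16+17 = 60
The minimum is 57 via R18–R35–R36–R5–R37.

57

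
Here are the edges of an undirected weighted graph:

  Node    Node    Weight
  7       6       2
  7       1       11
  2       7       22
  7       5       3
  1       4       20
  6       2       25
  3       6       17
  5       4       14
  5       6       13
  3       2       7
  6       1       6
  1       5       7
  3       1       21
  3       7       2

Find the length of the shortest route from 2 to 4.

26

Enumerating some paths:
2 - 3 - 7 - 5 - 4: 7+2+3+14 = 26
2 - 3 - 7 - 6 - 1 - 4: 7+2+2+6+20 = 37
2 - 3 - 7 - 6 - 1 - 5 - 4: 7+2+2+6+7+14 = 38
2 - 3 - 7 - 6 - 5 - 4: 7+2+2+13+14 = 38
The minimum is 26 via 2 - 3 - 7 - 5 - 4.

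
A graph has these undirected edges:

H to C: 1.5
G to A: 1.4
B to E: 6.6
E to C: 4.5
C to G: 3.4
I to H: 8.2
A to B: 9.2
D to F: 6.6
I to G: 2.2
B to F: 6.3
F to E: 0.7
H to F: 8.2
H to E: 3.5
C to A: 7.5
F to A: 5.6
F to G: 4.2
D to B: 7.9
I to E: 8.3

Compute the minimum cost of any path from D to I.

Running Dijkstra from D:
D: 0
F: 6.6  (via D)
E: 7.3  (via F)
B: 7.9  (via D)
G: 10.8  (via F)
H: 10.8  (via E)
C: 11.8  (via E)
A: 12.2  (via F)
I: 13  (via G)
Shortest route: D → F → G → I = 13.

13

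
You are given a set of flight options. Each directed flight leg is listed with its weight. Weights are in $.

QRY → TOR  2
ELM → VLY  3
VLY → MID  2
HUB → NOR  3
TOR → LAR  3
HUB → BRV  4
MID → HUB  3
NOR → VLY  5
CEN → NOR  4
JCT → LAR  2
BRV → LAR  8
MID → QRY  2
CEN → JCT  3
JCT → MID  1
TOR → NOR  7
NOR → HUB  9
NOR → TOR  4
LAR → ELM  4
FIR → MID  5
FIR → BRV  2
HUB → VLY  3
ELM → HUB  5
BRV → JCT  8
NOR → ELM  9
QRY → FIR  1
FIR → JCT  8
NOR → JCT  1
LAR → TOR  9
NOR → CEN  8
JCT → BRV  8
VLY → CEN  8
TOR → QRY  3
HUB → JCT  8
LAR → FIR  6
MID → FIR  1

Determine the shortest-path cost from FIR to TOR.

$9

Compare a few routes:
FIR → BRV → JCT → MID → QRY → TOR: 2+8+1+2+2 = 15
FIR → JCT → MID → QRY → TOR: 8+1+2+2 = 13
FIR → MID → HUB → NOR → TOR: 5+3+3+4 = 15
FIR → MID → QRY → TOR: 5+2+2 = 9
Cheapest is FIR → MID → QRY → TOR at $9.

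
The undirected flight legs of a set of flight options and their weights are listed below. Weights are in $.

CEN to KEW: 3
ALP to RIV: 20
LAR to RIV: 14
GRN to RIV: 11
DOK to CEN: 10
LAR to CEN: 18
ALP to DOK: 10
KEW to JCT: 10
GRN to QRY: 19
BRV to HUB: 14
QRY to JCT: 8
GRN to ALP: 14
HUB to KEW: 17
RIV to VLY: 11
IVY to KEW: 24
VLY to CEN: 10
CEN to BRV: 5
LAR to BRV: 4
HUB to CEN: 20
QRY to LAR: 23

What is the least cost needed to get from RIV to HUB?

Settle nodes by increasing distance from RIV:
RIV: 0
VLY: 11  (via RIV)
GRN: 11  (via RIV)
LAR: 14  (via RIV)
BRV: 18  (via LAR)
ALP: 20  (via RIV)
CEN: 21  (via VLY)
KEW: 24  (via CEN)
DOK: 30  (via ALP)
QRY: 30  (via GRN)
HUB: 32  (via BRV)
Shortest route: RIV–LAR–BRV–HUB = $32.

$32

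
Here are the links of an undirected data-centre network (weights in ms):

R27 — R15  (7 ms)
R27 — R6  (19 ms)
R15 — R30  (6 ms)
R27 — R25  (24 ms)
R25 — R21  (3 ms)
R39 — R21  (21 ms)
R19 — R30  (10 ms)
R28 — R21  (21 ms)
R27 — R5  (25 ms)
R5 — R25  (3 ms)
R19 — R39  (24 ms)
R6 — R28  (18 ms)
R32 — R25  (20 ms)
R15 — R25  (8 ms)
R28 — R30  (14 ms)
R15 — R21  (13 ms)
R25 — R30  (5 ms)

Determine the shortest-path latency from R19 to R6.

42 ms

Enumerating some paths:
R19–R30–R15–R27–R6: 10+6+7+19 = 42
R19–R30–R25–R15–R27–R6: 10+5+8+7+19 = 49
Cheapest is R19–R30–R15–R27–R6 at 42 ms.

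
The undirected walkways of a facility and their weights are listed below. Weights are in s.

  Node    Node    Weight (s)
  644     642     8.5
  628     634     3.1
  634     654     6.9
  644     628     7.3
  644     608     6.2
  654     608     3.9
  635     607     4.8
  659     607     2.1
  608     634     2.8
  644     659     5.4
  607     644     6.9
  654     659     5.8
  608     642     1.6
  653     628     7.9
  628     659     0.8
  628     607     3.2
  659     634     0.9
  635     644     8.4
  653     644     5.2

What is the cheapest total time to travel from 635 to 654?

12.7 s

Settle nodes by increasing distance from 635:
635: 0
607: 4.8  (via 635)
659: 6.9  (via 607)
628: 7.7  (via 659)
634: 7.8  (via 659)
644: 8.4  (via 635)
608: 10.6  (via 634)
642: 12.2  (via 608)
654: 12.7  (via 659)
Shortest route: 635 → 607 → 659 → 654 = 12.7 s.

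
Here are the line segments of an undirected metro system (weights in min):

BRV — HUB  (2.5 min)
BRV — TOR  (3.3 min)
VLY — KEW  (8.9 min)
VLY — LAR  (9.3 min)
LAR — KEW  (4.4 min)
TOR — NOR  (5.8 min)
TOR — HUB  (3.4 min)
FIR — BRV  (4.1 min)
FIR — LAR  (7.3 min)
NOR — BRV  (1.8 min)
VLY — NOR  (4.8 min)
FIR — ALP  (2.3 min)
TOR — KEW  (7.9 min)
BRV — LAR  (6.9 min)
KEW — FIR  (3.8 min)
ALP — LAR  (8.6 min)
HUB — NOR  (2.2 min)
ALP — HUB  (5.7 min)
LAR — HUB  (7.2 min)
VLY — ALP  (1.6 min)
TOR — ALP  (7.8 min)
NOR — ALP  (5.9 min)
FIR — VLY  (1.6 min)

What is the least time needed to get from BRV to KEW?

7.9 min

Compare a few routes:
BRV - LAR - KEW: 6.9+4.4 = 11.3
BRV - NOR - VLY - FIR - KEW: 1.8+4.8+1.6+3.8 = 12
BRV - FIR - KEW: 4.1+3.8 = 7.9
BRV - TOR - KEW: 3.3+7.9 = 11.2
Cheapest is BRV - FIR - KEW at 7.9 min.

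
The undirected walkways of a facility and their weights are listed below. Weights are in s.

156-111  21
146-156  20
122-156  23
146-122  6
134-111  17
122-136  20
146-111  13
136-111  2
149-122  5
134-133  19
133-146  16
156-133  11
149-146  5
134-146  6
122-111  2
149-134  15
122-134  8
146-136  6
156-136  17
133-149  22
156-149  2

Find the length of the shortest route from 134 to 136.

Settle nodes by increasing distance from 134:
134: 0
146: 6  (via 134)
122: 8  (via 134)
111: 10  (via 122)
149: 11  (via 146)
136: 12  (via 146)
Shortest route: 134–146–136 = 12 s.

12 s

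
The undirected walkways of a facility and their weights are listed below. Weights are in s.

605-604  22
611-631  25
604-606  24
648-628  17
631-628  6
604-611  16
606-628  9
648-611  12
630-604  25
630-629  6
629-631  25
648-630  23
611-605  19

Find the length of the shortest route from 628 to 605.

Running Dijkstra from 628:
628: 0
631: 6  (via 628)
606: 9  (via 628)
648: 17  (via 628)
611: 29  (via 648)
629: 31  (via 631)
604: 33  (via 606)
630: 37  (via 629)
605: 48  (via 611)
Shortest route: 628 → 648 → 611 → 605 = 48 s.

48 s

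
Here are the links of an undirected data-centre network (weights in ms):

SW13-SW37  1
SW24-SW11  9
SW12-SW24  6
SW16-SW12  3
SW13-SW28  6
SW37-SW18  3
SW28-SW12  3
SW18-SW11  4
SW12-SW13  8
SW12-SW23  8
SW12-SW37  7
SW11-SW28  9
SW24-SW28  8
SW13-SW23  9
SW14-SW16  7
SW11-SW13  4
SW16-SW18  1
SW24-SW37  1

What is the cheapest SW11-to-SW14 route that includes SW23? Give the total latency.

Best SW11 to SW23: SW11 → SW13 → SW23 costing 13
Shortest SW23→SW14: SW23 → SW12 → SW16 → SW14 = 18
Total via SW23: 13 + 18 = 31 ms.

31 ms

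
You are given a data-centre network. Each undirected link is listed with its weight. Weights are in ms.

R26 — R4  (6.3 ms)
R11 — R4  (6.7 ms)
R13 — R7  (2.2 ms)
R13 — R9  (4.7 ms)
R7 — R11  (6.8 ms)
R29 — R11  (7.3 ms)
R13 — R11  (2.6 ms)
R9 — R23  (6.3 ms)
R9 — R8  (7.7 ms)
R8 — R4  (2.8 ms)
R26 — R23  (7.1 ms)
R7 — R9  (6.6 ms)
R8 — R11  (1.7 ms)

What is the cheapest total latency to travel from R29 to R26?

Enumerating some paths:
R29 - R11 - R4 - R26: 7.3+6.7+6.3 = 20.3
R29 - R11 - R8 - R4 - R26: 7.3+1.7+2.8+6.3 = 18.1
The minimum is 18.1 ms via R29 - R11 - R8 - R4 - R26.

18.1 ms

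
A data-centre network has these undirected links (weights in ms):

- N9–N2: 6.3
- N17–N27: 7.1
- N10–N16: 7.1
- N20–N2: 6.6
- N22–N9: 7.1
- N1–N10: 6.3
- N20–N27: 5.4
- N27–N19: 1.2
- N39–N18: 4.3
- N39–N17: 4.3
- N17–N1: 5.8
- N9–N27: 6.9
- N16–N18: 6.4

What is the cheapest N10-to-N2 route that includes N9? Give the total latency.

Shortest N10→N9: N10–N1–N17–N27–N9 = 26.1
Best N9 to N2: N9–N2 costing 6.3
Total via N9: 26.1 + 6.3 = 32.4 ms.

32.4 ms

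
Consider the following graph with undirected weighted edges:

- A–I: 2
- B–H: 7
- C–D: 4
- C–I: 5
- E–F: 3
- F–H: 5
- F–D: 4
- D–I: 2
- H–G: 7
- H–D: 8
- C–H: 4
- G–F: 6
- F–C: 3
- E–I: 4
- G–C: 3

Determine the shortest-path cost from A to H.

11

Settle nodes by increasing distance from A:
A: 0
I: 2  (via A)
D: 4  (via I)
E: 6  (via I)
C: 7  (via I)
F: 8  (via D)
G: 10  (via C)
H: 11  (via C)
Shortest route: A–I–C–H = 11.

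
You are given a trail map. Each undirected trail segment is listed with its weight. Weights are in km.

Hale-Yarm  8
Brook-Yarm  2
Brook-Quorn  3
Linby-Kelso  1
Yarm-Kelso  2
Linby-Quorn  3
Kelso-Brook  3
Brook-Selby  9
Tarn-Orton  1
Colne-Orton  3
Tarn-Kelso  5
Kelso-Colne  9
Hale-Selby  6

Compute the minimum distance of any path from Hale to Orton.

Shortest distances from Hale:
Hale: 0
Selby: 6  (via Hale)
Yarm: 8  (via Hale)
Brook: 10  (via Yarm)
Kelso: 10  (via Yarm)
Linby: 11  (via Kelso)
Quorn: 13  (via Brook)
Tarn: 15  (via Kelso)
Orton: 16  (via Tarn)
Shortest route: Hale → Yarm → Kelso → Tarn → Orton = 16 km.

16 km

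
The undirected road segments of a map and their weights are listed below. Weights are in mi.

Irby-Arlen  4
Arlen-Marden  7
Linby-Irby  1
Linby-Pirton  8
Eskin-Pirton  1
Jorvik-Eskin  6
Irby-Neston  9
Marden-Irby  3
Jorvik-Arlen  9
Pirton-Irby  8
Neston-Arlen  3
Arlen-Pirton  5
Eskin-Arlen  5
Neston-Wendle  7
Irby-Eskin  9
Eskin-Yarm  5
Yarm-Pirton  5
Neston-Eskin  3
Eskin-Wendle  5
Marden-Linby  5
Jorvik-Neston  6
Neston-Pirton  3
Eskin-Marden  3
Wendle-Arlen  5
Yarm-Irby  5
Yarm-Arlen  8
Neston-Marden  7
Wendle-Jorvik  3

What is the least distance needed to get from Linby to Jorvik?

Settle nodes by increasing distance from Linby:
Linby: 0
Irby: 1  (via Linby)
Marden: 4  (via Irby)
Arlen: 5  (via Irby)
Yarm: 6  (via Irby)
Eskin: 7  (via Marden)
Pirton: 8  (via Linby)
Neston: 8  (via Arlen)
Wendle: 10  (via Arlen)
Jorvik: 13  (via Eskin)
Shortest route: Linby–Irby–Marden–Eskin–Jorvik = 13 mi.

13 mi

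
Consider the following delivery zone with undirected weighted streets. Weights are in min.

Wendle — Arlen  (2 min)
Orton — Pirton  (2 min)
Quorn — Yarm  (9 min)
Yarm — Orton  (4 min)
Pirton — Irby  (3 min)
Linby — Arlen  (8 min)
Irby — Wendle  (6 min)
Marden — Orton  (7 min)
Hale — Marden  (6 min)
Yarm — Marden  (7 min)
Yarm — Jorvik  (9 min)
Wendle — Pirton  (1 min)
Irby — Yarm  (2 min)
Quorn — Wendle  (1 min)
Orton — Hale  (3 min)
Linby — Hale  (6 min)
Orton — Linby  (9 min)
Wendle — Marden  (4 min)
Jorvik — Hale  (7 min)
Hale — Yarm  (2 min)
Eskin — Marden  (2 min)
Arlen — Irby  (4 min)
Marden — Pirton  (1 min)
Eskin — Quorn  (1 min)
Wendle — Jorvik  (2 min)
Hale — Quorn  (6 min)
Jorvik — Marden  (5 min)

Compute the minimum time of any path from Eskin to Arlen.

Enumerating some paths:
Eskin - Marden - Wendle - Arlen: 2+4+2 = 8
Eskin - Marden - Pirton - Wendle - Arlen: 2+1+1+2 = 6
Eskin - Quorn - Wendle - Arlen: 1+1+2 = 4
The minimum is 4 min via Eskin - Quorn - Wendle - Arlen.

4 min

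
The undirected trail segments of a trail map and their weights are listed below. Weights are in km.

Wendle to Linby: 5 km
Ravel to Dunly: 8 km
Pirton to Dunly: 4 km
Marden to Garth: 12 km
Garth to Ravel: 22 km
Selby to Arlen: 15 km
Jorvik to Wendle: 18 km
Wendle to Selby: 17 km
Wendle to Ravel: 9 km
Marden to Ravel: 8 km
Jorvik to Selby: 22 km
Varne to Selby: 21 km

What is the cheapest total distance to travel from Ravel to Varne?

47 km

Candidate routes:
Ravel - Wendle - Selby - Varne: 9+17+21 = 47
Ravel - Wendle - Jorvik - Selby - Varne: 9+18+22+21 = 70
Cheapest is Ravel - Wendle - Selby - Varne at 47 km.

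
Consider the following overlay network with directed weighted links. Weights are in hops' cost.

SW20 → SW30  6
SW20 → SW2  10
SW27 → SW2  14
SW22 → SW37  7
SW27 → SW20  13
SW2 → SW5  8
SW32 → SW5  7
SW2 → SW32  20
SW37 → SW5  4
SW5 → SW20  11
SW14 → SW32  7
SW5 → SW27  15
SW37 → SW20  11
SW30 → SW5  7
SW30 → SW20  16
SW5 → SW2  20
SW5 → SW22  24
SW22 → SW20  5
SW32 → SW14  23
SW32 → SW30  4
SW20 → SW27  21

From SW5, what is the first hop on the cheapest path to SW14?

Candidate routes:
SW5 - SW20 - SW2 - SW32 - SW14: 11+10+20+23 = 64
SW5 - SW27 - SW2 - SW32 - SW14: 15+14+20+23 = 72
SW5 - SW2 - SW32 - SW14: 20+20+23 = 63
Cheapest is SW5 - SW2 - SW32 - SW14 at 63 hops' cost.
So from SW5 the first move is to SW2.

SW2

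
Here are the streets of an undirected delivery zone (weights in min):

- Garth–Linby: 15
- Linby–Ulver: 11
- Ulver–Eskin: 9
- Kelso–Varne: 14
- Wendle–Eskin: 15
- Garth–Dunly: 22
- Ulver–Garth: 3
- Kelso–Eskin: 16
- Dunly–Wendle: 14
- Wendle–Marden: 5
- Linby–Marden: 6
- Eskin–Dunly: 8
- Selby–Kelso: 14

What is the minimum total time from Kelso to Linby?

Shortest distances from Kelso:
Kelso: 0
Selby: 14  (via Kelso)
Varne: 14  (via Kelso)
Eskin: 16  (via Kelso)
Dunly: 24  (via Eskin)
Ulver: 25  (via Eskin)
Garth: 28  (via Ulver)
Wendle: 31  (via Eskin)
Marden: 36  (via Wendle)
Linby: 36  (via Ulver)
Shortest route: Kelso → Eskin → Ulver → Linby = 36 min.

36 min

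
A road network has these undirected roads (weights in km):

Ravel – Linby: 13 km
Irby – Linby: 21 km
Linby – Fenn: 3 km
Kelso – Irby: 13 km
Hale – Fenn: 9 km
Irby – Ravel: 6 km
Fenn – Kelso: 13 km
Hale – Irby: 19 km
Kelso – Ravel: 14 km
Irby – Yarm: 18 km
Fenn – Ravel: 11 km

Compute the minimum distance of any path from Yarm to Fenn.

Shortest distances from Yarm:
Yarm: 0
Irby: 18  (via Yarm)
Ravel: 24  (via Irby)
Kelso: 31  (via Irby)
Fenn: 35  (via Ravel)
Shortest route: Yarm → Irby → Ravel → Fenn = 35 km.

35 km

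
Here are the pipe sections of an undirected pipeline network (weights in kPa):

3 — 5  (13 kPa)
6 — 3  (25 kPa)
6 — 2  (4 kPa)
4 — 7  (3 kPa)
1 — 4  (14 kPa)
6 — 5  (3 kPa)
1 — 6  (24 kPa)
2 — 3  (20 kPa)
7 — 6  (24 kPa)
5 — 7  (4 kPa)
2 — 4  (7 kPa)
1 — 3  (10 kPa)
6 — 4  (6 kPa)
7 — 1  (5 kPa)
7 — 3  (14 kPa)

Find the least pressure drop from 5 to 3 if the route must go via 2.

27 kPa

Best 5 to 2: 5 → 6 → 2 costing 7
Shortest 2→3: 2 → 3 = 20
Total via 2: 7 + 20 = 27 kPa.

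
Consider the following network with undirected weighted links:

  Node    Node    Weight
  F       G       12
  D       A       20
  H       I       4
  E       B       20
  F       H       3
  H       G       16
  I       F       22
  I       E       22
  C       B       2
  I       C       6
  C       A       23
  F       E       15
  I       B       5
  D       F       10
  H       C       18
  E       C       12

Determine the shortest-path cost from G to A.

Running Dijkstra from G:
G: 0
F: 12  (via G)
H: 15  (via F)
I: 19  (via H)
D: 22  (via F)
B: 24  (via I)
C: 25  (via I)
E: 27  (via F)
A: 42  (via D)
Shortest route: G–F–D–A = 42.

42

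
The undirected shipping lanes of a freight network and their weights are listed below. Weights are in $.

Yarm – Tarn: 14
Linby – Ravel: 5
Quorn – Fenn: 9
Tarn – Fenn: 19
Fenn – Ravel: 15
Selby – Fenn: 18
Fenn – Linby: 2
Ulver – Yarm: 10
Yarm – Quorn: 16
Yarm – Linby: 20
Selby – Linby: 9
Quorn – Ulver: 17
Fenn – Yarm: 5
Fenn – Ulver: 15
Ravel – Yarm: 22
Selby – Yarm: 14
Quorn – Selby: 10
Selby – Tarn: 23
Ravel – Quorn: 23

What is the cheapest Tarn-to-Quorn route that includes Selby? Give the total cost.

$33

Shortest Tarn→Selby: Tarn → Selby = 23
Best Selby to Quorn: Selby → Quorn costing 10
Total via Selby: 23 + 10 = $33.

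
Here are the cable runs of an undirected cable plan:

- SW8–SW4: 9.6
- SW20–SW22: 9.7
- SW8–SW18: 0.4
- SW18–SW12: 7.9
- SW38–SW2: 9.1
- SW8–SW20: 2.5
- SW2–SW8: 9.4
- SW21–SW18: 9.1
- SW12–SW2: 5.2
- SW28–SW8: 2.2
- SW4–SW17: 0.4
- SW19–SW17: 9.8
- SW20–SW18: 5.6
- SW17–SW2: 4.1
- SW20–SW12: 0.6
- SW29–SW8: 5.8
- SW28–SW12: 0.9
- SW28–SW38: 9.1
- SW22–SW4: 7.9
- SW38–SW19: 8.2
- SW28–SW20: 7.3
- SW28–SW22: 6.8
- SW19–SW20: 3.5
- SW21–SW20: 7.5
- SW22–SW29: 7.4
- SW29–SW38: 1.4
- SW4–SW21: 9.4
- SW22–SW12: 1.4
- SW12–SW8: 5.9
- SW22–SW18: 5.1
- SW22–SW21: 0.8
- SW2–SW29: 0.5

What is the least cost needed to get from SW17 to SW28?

Shortest distances from SW17:
SW17: 0
SW4: 0.4  (via SW17)
SW2: 4.1  (via SW17)
SW29: 4.6  (via SW2)
SW38: 6  (via SW29)
SW22: 8.3  (via SW4)
SW21: 9.1  (via SW22)
SW12: 9.3  (via SW2)
SW19: 9.8  (via SW17)
SW20: 9.9  (via SW12)
SW8: 10  (via SW4)
SW28: 10.2  (via SW12)
Shortest route: SW17–SW2–SW12–SW28 = 10.2.

10.2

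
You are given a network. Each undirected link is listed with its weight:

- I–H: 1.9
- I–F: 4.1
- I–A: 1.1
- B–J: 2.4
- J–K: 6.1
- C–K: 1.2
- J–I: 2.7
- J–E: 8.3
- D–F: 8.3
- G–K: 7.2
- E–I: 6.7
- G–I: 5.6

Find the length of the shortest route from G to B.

Shortest distances from G:
G: 0
I: 5.6  (via G)
A: 6.7  (via I)
K: 7.2  (via G)
H: 7.5  (via I)
J: 8.3  (via I)
C: 8.4  (via K)
F: 9.7  (via I)
B: 10.7  (via J)
Shortest route: G–I–J–B = 10.7.

10.7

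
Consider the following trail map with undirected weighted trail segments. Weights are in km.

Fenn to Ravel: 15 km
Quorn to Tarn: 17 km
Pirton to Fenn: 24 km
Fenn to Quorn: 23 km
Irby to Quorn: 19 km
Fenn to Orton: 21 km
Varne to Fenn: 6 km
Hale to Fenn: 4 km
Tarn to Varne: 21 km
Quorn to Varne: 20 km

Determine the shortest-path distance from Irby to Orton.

Candidate routes:
Irby → Quorn → Varne → Fenn → Orton: 19+20+6+21 = 66
Irby → Quorn → Fenn → Orton: 19+23+21 = 63
Irby → Quorn → Tarn → Varne → Fenn → Orton: 19+17+21+6+21 = 84
The minimum is 63 km via Irby → Quorn → Fenn → Orton.

63 km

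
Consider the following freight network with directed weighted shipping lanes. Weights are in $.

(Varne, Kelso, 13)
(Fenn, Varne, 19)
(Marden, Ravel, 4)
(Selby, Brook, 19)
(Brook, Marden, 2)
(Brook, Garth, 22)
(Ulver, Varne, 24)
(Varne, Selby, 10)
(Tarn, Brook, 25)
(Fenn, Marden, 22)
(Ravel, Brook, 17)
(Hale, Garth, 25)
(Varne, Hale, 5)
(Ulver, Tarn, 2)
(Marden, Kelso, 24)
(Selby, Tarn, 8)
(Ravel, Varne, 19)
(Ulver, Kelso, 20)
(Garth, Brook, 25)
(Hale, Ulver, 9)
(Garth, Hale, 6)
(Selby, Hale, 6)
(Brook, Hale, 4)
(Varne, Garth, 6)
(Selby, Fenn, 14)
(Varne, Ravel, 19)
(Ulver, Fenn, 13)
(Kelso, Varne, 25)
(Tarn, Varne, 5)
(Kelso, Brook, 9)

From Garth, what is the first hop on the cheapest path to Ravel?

Brook

Enumerating some paths:
Garth → Brook → Marden → Ravel: 25+2+4 = 31
Garth → Hale → Ulver → Tarn → Varne → Ravel: 6+9+2+5+19 = 41
Garth → Hale → Ulver → Tarn → Brook → Marden → Ravel: 6+9+2+25+2+4 = 48
Garth → Hale → Ulver → Kelso → Brook → Marden → Ravel: 6+9+20+9+2+4 = 50
Cheapest is Garth → Brook → Marden → Ravel at $31.
So from Garth the first move is to Brook.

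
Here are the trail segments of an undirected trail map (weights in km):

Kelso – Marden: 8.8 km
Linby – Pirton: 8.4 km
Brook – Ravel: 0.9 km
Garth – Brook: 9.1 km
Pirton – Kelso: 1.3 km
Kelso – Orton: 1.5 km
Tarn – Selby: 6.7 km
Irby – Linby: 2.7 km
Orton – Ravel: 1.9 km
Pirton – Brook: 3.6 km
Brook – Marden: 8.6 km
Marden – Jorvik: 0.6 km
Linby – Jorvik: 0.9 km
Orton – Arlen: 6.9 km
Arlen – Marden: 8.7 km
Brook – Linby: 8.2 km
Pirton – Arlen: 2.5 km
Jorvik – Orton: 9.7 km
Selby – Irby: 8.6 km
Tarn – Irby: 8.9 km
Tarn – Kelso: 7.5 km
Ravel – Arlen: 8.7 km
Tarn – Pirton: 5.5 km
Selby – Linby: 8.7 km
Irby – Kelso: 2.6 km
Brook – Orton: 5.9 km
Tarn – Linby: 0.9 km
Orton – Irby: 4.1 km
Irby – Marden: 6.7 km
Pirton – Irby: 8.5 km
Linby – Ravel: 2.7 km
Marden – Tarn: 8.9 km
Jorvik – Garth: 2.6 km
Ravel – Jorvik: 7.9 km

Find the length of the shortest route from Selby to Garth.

11.1 km

Enumerating some paths:
Selby → Linby → Jorvik → Garth: 8.7+0.9+2.6 = 12.2
Selby → Tarn → Linby → Jorvik → Garth: 6.7+0.9+0.9+2.6 = 11.1
Cheapest is Selby → Tarn → Linby → Jorvik → Garth at 11.1 km.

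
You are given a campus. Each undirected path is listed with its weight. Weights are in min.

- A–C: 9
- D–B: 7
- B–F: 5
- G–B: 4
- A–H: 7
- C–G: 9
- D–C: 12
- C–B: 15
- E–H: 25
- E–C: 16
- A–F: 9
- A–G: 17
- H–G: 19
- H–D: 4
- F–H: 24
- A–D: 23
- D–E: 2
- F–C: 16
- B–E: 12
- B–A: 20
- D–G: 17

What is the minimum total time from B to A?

14 min

Running Dijkstra from B:
B: 0
G: 4  (via B)
F: 5  (via B)
D: 7  (via B)
E: 9  (via D)
H: 11  (via D)
C: 13  (via G)
A: 14  (via F)
Shortest route: B–F–A = 14 min.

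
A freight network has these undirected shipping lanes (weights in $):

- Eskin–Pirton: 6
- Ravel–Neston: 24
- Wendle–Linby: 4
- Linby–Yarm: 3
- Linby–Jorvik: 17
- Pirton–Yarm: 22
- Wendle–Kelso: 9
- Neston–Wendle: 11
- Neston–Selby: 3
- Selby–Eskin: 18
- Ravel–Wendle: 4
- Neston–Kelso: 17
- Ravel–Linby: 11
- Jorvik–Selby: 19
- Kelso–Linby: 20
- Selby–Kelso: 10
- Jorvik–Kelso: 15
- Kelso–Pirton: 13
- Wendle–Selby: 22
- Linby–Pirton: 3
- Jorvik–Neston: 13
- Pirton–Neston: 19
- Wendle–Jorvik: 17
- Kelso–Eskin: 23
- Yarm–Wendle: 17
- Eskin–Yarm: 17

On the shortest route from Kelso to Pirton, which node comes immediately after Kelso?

Pirton

Enumerating some paths:
Kelso - Wendle - Linby - Pirton: 9+4+3 = 16
Kelso - Wendle - Ravel - Linby - Pirton: 9+4+11+3 = 27
Kelso - Pirton: 13 = 13
Kelso - Linby - Pirton: 20+3 = 23
The minimum is $13 via Kelso - Pirton.
So from Kelso the first move is to Pirton.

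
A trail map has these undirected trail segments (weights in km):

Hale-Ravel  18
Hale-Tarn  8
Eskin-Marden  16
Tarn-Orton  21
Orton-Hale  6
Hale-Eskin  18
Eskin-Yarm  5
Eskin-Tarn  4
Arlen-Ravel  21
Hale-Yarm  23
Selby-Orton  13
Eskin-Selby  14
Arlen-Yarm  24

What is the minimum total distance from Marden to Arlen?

45 km

Enumerating some paths:
Marden → Eskin → Tarn → Hale → Ravel → Arlen: 16+4+8+18+21 = 67
Marden → Eskin → Yarm → Arlen: 16+5+24 = 45
The minimum is 45 km via Marden → Eskin → Yarm → Arlen.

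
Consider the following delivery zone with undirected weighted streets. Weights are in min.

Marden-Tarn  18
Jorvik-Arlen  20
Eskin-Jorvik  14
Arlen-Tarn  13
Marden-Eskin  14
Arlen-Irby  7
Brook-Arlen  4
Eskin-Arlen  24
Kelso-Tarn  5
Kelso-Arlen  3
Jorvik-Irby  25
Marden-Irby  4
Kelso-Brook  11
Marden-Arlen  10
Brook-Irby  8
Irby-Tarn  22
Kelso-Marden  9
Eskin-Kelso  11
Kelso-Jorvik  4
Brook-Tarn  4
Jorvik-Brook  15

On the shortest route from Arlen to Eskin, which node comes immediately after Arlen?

Candidate routes:
Arlen → Kelso → Eskin: 3+11 = 14
Arlen → Kelso → Jorvik → Eskin: 3+4+14 = 21
Cheapest is Arlen → Kelso → Eskin at 14 min.
So from Arlen the first move is to Kelso.

Kelso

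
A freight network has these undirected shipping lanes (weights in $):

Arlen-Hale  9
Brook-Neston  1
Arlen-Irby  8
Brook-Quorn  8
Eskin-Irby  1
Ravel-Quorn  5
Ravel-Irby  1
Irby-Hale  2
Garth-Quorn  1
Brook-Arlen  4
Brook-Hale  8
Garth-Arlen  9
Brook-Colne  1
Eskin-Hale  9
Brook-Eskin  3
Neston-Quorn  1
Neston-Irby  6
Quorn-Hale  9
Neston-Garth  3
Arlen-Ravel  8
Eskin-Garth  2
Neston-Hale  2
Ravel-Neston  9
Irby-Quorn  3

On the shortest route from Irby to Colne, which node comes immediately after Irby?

Candidate routes:
Irby - Eskin - Brook - Colne: 1+3+1 = 5
Irby - Hale - Neston - Brook - Colne: 2+2+1+1 = 6
Irby - Quorn - Neston - Brook - Colne: 3+1+1+1 = 6
Irby - Eskin - Garth - Quorn - Neston - Brook - Colne: 1+2+1+1+1+1 = 7
Cheapest is Irby - Eskin - Brook - Colne at $5.
So from Irby the first move is to Eskin.

Eskin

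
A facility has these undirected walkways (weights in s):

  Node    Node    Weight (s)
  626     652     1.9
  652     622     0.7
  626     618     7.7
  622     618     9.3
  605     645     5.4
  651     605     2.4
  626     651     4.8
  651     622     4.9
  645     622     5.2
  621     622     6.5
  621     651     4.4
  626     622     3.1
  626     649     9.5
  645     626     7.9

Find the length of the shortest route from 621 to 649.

18.6 s

Candidate routes:
621–622–652–626–649: 6.5+0.7+1.9+9.5 = 18.6
621–622–626–649: 6.5+3.1+9.5 = 19.1
621–651–626–649: 4.4+4.8+9.5 = 18.7
The minimum is 18.6 s via 621–622–652–626–649.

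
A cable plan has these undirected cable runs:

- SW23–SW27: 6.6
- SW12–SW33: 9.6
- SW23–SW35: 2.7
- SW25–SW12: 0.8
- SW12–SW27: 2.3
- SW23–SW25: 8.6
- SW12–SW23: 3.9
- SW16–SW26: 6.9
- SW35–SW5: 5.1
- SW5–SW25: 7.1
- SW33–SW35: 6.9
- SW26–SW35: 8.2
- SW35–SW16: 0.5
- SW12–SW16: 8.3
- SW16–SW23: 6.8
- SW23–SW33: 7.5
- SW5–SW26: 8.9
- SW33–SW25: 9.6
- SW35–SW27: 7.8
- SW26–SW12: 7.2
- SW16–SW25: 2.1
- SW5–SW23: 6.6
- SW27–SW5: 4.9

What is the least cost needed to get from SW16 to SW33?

Settle nodes by increasing distance from SW16:
SW16: 0
SW35: 0.5  (via SW16)
SW25: 2.1  (via SW16)
SW12: 2.9  (via SW25)
SW23: 3.2  (via SW35)
SW27: 5.2  (via SW12)
SW5: 5.6  (via SW35)
SW26: 6.9  (via SW16)
SW33: 7.4  (via SW35)
Shortest route: SW16–SW35–SW33 = 7.4.

7.4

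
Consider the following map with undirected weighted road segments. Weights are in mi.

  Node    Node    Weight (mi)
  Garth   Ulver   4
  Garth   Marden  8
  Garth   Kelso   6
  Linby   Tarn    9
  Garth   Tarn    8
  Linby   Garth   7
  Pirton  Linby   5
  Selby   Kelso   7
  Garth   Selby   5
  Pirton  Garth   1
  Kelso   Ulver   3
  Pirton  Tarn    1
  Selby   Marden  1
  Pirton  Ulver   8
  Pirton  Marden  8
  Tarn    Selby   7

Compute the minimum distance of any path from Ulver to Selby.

Candidate routes:
Ulver - Garth - Selby: 4+5 = 9
Ulver - Kelso - Selby: 3+7 = 10
The minimum is 9 mi via Ulver - Garth - Selby.

9 mi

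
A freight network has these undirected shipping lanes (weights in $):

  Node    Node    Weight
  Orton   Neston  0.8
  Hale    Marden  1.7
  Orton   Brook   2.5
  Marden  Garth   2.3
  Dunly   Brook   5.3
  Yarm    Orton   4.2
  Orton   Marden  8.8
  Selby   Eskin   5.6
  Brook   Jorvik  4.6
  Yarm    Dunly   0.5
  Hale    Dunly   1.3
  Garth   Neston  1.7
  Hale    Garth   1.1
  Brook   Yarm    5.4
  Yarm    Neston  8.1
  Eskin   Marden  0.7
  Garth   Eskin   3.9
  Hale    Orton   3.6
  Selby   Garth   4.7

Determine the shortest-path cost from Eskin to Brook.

Enumerating some paths:
Eskin → Marden → Hale → Garth → Neston → Orton → Brook: 0.7+1.7+1.1+1.7+0.8+2.5 = 8.5
Eskin → Marden → Garth → Neston → Orton → Brook: 0.7+2.3+1.7+0.8+2.5 = 8
Cheapest is Eskin → Marden → Garth → Neston → Orton → Brook at $8.

$8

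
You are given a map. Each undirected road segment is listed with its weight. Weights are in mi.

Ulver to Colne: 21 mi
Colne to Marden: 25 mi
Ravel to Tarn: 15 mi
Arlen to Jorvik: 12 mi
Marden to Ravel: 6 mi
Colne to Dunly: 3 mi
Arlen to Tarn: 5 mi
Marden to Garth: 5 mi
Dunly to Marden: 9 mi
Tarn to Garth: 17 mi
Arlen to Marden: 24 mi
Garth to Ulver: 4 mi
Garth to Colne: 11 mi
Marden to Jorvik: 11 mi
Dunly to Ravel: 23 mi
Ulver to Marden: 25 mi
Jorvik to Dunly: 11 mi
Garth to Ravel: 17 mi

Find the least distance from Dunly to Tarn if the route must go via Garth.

Shortest Dunly→Garth: Dunly–Colne–Garth = 14
Shortest Garth→Tarn: Garth–Tarn = 17
Total via Garth: 14 + 17 = 31 mi.

31 mi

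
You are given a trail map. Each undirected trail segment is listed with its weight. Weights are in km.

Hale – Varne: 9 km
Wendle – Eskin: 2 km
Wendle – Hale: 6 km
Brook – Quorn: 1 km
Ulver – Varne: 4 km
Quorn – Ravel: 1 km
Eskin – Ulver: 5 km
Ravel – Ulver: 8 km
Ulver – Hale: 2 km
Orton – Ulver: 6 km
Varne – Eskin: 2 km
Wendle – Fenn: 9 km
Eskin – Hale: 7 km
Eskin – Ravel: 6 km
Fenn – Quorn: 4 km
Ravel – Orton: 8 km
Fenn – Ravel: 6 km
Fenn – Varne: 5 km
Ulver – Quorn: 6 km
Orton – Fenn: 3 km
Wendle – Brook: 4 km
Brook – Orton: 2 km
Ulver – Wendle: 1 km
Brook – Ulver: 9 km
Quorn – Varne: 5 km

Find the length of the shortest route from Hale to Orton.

Shortest distances from Hale:
Hale: 0
Ulver: 2  (via Hale)
Wendle: 3  (via Ulver)
Eskin: 5  (via Wendle)
Varne: 6  (via Ulver)
Brook: 7  (via Wendle)
Orton: 8  (via Ulver)
Shortest route: Hale → Ulver → Orton = 8 km.

8 km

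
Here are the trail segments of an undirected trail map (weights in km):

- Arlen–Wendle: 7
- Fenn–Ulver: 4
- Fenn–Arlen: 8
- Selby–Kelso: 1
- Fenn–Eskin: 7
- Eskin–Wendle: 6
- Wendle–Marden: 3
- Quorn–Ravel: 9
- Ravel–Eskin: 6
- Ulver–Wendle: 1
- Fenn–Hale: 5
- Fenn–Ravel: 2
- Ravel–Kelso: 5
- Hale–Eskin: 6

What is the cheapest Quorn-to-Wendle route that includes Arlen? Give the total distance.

Best Quorn to Arlen: Quorn → Ravel → Fenn → Arlen costing 19
Best Arlen to Wendle: Arlen → Wendle costing 7
Total via Arlen: 19 + 7 = 26 km.

26 km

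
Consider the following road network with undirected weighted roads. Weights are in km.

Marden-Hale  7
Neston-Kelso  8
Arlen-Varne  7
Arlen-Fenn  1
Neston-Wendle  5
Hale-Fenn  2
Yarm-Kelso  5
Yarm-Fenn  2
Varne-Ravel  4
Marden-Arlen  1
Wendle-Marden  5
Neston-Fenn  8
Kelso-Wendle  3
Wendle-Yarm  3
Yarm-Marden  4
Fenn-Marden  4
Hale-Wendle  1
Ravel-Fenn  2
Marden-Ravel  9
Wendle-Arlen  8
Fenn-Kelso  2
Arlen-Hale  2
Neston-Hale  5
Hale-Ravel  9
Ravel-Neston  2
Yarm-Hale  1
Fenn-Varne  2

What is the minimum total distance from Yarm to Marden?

Shortest distances from Yarm:
Yarm: 0
Hale: 1  (via Yarm)
Wendle: 2  (via Hale)
Fenn: 2  (via Yarm)
Arlen: 3  (via Hale)
Kelso: 4  (via Fenn)
Ravel: 4  (via Fenn)
Marden: 4  (via Yarm)
Shortest route: Yarm–Marden = 4 km.

4 km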